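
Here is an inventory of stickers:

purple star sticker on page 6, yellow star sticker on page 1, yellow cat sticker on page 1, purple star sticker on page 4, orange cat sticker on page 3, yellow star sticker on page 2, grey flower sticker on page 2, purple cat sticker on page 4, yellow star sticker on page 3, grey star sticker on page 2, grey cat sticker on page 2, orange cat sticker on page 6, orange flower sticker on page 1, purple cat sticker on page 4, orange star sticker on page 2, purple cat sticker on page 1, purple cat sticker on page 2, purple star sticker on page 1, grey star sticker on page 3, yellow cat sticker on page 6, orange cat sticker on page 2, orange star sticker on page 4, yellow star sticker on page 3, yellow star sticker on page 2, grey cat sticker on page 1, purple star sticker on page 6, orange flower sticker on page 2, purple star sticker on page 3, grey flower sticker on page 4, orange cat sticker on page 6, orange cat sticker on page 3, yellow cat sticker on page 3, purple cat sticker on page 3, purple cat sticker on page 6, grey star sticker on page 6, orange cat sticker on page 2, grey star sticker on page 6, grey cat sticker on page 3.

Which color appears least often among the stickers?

yellow

Counts by color: purple 11, orange 10, grey 9, yellow 8.
The minimum is 8, held uniquely by yellow.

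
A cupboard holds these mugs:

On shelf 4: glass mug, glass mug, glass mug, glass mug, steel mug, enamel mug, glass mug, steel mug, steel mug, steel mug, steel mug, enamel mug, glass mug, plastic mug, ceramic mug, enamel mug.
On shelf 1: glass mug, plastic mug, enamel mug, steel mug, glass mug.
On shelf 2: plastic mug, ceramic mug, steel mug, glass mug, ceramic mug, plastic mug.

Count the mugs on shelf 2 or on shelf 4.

on shelf 2: 6; on shelf 4: 16; together 6 + 16 = 22.

22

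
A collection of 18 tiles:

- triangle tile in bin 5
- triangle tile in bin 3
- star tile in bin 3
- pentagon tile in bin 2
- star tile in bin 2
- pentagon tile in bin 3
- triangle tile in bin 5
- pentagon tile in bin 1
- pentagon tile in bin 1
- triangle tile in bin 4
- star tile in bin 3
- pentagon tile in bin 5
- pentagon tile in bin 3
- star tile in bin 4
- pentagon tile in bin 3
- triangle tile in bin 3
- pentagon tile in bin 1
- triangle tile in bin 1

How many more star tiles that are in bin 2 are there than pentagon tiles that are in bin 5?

star tiles in bin 2: 1.
pentagon tiles in bin 5: 1.
1 − 1 = 0.

0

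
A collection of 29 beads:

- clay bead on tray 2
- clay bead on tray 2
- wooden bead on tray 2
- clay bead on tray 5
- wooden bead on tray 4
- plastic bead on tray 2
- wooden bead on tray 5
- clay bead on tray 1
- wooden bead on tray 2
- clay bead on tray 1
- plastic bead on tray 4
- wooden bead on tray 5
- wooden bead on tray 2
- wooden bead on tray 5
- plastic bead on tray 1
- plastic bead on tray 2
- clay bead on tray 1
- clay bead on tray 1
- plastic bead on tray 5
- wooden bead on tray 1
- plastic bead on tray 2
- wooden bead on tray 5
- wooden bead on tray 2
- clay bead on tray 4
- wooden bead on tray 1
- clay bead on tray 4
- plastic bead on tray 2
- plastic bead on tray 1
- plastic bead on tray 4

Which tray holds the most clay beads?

tray 1

Counts by tray (restricted to clay beads): tray 1→4, tray 4→2, tray 2→2, tray 5→1.
The maximum is 4, held uniquely by tray 1.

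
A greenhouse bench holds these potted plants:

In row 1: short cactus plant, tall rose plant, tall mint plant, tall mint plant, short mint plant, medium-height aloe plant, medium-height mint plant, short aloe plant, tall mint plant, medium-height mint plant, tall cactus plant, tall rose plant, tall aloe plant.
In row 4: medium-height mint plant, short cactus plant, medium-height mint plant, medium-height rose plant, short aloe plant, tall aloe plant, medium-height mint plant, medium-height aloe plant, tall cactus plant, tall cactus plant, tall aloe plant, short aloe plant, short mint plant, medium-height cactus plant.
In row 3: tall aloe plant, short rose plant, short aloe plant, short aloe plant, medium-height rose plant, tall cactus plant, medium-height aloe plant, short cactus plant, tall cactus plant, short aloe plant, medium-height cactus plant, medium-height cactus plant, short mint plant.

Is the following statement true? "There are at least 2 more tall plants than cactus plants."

True

There are 14 tall plants.
There are 11 cactus plants.
The claim requires 14 − 11 = 3 ≥ 2, which holds.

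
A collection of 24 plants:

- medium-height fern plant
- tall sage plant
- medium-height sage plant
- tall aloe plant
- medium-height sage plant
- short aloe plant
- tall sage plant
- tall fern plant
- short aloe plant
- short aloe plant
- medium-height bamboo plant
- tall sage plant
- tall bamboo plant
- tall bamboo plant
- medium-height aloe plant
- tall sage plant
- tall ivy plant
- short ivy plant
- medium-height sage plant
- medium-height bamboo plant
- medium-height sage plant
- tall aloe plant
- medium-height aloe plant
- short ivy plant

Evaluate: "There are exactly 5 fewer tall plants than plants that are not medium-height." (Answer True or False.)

tall plants: 10.
plants that are not medium-height: 15.
The claim requires 15 − 10 (= 5) to equal 5, which holds.

True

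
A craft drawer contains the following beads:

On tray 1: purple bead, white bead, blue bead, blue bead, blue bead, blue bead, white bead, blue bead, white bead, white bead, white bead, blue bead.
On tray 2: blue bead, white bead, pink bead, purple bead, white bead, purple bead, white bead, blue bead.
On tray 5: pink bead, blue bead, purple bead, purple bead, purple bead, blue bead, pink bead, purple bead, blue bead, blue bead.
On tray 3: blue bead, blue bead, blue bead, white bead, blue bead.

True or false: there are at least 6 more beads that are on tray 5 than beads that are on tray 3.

beads on tray 5: 10.
beads on tray 3: 5.
The claim requires 10 − 5 = 5 ≥ 6, which does not hold.

False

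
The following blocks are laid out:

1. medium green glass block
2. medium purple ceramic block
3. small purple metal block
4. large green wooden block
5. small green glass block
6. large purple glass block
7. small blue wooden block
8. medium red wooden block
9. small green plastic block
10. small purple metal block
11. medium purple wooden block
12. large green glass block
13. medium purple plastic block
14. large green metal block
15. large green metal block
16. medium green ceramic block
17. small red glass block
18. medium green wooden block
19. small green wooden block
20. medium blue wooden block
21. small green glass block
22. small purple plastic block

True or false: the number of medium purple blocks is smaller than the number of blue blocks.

False

|medium purple blocks| = 3.
|blue blocks| = 2.
The claim requires 3 < 2, which does not hold.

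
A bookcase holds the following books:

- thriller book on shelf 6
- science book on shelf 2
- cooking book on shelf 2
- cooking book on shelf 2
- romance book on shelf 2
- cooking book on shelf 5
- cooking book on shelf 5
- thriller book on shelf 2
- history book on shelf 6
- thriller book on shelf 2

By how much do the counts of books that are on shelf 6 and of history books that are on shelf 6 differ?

1

books on shelf 6: 2. history books on shelf 6: 1.
|2 − 1| = 2 − 1 = 1.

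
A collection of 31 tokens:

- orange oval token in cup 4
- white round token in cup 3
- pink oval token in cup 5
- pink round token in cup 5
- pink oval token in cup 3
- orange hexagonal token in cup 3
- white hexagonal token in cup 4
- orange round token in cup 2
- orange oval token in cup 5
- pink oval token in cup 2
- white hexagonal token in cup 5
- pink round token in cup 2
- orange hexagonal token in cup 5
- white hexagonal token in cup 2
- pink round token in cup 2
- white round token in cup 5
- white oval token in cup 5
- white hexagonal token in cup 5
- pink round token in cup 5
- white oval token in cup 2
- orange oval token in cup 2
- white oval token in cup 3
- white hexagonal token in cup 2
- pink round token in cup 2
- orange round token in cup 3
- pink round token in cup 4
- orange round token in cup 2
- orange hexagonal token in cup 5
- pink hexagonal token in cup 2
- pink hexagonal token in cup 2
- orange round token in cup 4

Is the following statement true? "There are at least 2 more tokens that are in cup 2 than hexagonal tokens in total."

tokens in cup 2: 12.
hexagonal tokens: 10.
The claim requires 12 − 10 = 2 ≥ 2, which holds.

True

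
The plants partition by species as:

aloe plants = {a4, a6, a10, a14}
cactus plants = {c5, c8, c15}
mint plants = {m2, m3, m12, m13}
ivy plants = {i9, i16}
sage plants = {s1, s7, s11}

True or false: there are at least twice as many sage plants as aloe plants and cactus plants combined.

False

|sage plants| = 3.
aloe plants: 4; cactus plants: 3; combined: 4 + 3 = 7.
The claim requires 3 ≥ 2 × 7 = 14, which does not hold.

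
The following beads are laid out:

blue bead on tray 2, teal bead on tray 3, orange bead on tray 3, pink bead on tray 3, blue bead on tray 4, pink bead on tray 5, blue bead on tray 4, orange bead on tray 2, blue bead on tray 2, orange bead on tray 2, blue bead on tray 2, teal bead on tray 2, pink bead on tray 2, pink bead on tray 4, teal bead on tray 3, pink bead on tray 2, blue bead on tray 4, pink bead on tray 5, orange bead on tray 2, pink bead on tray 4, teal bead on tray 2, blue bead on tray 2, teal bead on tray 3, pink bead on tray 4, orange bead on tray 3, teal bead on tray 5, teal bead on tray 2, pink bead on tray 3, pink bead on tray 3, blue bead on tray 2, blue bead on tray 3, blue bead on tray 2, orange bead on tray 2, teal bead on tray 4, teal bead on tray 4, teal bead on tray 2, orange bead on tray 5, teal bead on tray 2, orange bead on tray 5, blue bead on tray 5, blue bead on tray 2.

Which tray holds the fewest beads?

Counts by tray: tray 2→18, tray 3→9, tray 4→8, tray 5→6.
The minimum is 6, held uniquely by tray 5.

tray 5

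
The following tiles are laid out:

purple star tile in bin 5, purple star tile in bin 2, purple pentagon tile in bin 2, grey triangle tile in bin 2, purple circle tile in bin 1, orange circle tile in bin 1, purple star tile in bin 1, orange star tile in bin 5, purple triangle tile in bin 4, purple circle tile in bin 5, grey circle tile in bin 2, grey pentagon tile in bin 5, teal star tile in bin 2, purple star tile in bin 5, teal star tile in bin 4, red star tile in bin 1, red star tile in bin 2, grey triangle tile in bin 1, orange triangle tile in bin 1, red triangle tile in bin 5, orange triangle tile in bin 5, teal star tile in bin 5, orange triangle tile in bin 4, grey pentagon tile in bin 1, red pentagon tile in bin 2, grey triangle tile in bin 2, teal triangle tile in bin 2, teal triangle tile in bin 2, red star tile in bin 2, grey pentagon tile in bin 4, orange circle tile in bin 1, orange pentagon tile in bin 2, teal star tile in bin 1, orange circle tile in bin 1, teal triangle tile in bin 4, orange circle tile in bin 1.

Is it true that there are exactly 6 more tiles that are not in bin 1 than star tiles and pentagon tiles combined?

There are 25 tiles that are not in bin 1.
star tiles: 12; pentagon tiles: 6; combined: 12 + 6 = 18.
The claim requires 25 − 18 (= 7) to equal 6, which does not hold.

False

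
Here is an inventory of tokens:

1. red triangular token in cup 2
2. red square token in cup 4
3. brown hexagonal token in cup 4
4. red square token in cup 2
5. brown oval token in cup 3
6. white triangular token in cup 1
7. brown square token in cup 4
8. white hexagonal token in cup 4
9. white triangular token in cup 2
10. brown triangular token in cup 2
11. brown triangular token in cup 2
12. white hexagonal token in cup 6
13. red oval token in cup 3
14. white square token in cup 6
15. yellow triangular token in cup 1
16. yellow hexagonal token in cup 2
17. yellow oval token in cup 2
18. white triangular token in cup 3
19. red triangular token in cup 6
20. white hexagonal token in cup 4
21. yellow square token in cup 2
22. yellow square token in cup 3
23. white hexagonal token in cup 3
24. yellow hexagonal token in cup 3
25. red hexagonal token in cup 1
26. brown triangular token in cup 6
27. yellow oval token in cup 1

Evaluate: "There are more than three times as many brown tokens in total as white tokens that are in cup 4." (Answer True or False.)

False

|brown tokens| = 6.
|white tokens in cup 4| = 2.
The claim requires 6 > 3 × 2 = 6, which does not hold.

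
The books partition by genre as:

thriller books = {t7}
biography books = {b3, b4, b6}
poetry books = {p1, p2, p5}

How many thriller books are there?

1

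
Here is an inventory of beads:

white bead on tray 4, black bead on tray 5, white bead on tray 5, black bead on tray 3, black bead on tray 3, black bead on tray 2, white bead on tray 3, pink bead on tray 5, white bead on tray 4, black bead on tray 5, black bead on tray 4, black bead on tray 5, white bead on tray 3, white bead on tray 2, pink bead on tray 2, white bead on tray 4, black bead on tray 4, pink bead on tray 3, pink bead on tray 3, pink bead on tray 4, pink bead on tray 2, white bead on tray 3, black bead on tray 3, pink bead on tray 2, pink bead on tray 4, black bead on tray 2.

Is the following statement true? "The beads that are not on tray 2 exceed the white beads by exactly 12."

True

beads that are not on tray 2: 20.
white beads: 8.
The claim requires 20 − 8 (= 12) to equal 12, which holds.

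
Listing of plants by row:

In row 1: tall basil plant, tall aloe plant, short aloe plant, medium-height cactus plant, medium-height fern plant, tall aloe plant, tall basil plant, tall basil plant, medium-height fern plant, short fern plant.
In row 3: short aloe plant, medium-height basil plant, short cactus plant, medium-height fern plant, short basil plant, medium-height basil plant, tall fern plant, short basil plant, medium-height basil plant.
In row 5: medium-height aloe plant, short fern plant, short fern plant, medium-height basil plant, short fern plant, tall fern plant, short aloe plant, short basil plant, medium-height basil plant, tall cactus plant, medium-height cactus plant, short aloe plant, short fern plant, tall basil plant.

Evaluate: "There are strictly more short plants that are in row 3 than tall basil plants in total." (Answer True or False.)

False

short plants in row 3: 4.
tall basil plants: 4.
The claim requires 4 > 4, which does not hold.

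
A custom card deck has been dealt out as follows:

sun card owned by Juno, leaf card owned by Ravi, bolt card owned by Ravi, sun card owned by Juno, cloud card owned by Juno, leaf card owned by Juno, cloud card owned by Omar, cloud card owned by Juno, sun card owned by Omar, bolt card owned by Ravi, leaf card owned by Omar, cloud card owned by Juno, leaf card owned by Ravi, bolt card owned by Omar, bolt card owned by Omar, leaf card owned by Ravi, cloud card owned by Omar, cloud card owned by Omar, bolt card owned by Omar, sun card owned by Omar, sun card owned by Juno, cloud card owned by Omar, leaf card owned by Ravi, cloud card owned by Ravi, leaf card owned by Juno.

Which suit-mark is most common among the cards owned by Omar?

Counts by suit-mark (restricted to cards owned by Omar): cloud 4, bolt 3, sun 2, leaf 1.
The maximum is 4, held uniquely by cloud.

cloud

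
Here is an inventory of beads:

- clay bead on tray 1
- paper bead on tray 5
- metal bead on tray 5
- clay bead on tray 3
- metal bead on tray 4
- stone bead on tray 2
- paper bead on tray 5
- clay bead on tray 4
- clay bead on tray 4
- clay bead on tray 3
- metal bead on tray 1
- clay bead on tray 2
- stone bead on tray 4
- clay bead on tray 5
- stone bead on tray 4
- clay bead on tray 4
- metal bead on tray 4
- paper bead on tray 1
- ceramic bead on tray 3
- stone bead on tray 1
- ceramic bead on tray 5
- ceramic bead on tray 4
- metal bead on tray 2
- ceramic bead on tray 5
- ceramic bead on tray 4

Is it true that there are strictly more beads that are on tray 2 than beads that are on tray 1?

There are 3 beads on tray 2.
There are 4 beads on tray 1.
The claim requires 3 > 4, which does not hold.

False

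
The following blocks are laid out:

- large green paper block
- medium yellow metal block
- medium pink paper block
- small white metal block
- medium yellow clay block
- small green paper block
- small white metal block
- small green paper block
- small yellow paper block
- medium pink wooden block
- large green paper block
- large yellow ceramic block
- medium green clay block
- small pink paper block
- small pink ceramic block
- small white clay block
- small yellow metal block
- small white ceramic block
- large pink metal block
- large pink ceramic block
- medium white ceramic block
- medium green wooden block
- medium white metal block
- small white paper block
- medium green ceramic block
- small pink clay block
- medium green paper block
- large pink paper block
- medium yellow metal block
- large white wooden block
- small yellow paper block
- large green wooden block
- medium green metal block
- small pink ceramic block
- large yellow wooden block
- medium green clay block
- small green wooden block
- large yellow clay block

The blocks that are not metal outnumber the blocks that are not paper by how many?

blocks that are not metal: 30.
blocks that are not paper: 27.
30 − 27 = 3.

3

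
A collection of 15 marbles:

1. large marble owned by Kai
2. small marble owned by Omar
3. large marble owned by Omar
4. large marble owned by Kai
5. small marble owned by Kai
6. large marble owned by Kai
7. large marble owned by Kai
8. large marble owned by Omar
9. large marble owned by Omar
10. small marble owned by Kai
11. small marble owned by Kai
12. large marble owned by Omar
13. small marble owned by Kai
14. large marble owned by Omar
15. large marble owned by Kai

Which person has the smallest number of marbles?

Omar

Counts by owner: Kai→9, Omar→6.
The minimum is 6, held uniquely by Omar.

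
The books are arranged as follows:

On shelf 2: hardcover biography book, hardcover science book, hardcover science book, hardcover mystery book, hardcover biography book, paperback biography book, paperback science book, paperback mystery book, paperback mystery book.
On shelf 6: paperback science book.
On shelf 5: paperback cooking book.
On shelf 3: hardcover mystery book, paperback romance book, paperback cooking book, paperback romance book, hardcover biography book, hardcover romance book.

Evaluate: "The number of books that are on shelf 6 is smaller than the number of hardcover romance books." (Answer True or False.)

books on shelf 6: 1.
hardcover romance books: 1.
The claim requires 1 < 1, which does not hold.

False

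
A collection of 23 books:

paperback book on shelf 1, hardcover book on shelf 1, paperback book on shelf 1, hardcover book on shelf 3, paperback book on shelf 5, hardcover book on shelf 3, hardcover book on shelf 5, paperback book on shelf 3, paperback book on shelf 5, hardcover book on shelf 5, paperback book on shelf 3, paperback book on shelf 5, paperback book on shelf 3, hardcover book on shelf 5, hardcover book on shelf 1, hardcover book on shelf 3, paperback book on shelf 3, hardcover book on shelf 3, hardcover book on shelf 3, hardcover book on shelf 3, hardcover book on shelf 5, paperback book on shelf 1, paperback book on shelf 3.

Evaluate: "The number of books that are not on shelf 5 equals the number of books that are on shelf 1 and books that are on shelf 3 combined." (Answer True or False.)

|books that are not on shelf 5| = 16.
books on shelf 1: 5; books on shelf 3: 11; combined: 5 + 11 = 16.
The claim requires 16 = 16, which holds.

True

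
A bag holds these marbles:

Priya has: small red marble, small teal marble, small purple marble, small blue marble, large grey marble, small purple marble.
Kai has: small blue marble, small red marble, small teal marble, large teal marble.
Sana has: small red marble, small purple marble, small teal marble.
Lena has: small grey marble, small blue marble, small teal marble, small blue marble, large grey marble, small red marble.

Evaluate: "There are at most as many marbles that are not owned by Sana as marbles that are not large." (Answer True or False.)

marbles that are not owned by Sana: 16.
marbles that are not large: 16.
The claim requires 16 ≤ 16, which holds.

True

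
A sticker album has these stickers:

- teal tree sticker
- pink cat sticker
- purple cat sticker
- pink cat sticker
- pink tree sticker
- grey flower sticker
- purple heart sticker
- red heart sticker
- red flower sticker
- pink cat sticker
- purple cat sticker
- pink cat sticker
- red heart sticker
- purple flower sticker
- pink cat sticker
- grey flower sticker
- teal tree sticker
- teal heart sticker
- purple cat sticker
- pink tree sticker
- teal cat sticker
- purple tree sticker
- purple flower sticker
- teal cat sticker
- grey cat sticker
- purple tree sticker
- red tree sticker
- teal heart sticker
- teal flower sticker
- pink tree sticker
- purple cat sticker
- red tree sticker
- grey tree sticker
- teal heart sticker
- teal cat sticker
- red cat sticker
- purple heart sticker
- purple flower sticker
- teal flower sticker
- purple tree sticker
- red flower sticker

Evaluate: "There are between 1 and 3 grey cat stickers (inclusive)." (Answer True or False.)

True

grey cat stickers: 1.
The claim requires 1 ≤ 1 ≤ 3, which holds.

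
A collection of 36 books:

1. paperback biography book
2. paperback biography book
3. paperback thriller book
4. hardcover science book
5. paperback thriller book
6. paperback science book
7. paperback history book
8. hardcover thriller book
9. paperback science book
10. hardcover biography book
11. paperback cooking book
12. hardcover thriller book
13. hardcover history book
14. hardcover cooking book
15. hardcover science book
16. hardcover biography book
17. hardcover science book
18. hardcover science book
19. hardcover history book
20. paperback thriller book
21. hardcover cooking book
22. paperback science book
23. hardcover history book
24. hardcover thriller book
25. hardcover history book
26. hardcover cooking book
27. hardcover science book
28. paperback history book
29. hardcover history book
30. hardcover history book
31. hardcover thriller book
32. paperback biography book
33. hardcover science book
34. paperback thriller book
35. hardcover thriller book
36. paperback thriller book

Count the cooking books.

4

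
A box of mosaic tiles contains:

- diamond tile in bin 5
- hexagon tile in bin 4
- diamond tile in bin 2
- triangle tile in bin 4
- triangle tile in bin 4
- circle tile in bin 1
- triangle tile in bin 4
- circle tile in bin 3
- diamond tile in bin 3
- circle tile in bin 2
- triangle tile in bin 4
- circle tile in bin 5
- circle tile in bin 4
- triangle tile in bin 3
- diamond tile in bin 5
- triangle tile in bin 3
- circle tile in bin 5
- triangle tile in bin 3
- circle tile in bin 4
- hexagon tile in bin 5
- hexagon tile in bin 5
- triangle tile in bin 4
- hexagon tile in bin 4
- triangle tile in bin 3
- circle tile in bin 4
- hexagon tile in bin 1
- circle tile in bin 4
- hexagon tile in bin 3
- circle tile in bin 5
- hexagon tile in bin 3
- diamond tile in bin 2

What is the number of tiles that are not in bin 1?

29

Total tiles: 31; with the excluded value: 2; remaining 31 − 2 = 29.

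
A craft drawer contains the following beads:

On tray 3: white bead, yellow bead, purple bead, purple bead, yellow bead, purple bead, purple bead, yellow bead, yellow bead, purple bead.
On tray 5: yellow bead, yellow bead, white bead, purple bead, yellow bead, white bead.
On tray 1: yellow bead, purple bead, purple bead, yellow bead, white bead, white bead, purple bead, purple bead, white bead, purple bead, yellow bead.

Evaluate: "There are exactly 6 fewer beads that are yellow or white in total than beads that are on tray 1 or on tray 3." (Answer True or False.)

|beads that are yellow or white| = 16.
|beads on tray 1 or on tray 3| = 21.
The claim requires 21 − 16 (= 5) to equal 6, which does not hold.

False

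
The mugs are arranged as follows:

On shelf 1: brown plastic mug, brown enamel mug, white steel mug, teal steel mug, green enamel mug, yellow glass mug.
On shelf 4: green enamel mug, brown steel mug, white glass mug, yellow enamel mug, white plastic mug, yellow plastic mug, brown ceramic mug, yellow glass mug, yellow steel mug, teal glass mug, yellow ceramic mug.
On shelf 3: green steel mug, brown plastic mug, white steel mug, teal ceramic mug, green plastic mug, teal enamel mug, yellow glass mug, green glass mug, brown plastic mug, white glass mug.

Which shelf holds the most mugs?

shelf 4

Counts by shelf: shelf 4→11, shelf 3→10, shelf 1→6.
The maximum is 11, held uniquely by shelf 4.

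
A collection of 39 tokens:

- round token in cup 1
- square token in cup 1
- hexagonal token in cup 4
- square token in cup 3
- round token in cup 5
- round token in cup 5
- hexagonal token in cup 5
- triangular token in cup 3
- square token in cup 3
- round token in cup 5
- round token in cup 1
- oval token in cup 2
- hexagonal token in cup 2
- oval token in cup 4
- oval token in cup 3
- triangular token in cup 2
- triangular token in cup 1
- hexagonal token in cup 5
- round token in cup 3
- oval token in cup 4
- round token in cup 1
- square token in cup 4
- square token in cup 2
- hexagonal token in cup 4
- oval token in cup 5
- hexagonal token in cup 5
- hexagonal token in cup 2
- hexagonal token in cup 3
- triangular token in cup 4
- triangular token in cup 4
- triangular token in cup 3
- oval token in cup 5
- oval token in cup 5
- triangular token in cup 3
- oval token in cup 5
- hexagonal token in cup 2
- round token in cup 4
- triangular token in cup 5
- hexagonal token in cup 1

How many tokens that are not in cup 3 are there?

31

Total tokens: 39; with the excluded value: 8; remaining 39 − 8 = 31.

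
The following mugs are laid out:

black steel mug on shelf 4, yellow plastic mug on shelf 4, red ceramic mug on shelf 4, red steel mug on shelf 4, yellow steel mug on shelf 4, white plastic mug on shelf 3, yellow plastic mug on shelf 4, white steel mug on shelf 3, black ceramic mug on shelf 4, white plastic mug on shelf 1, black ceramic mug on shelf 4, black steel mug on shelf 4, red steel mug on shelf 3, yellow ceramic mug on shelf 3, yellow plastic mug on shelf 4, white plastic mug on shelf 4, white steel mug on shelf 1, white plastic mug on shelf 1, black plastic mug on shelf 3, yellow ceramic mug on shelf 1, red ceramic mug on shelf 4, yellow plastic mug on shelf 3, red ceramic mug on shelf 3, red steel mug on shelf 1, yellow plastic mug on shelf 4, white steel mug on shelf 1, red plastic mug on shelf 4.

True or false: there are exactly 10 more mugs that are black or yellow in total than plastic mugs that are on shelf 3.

mugs that are black or yellow: 13.
plastic mugs on shelf 3: 3.
The claim requires 13 − 3 (= 10) to equal 10, which holds.

True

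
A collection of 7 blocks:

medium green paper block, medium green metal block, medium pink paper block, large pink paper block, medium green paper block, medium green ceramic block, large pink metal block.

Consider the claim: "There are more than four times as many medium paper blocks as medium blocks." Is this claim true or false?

There are 3 medium paper blocks.
There are 5 medium blocks.
The claim requires 3 > 4 × 5 = 20, which does not hold.

False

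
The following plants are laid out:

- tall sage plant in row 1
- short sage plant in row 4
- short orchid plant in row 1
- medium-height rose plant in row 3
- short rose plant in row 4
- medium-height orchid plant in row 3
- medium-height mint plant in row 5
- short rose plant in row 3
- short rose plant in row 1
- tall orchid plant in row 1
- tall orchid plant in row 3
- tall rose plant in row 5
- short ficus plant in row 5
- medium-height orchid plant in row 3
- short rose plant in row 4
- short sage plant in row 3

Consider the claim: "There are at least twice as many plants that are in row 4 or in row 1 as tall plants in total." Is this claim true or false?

False

|plants in row 4 or in row 1| = 7.
|tall plants| = 4.
The claim requires 7 ≥ 2 × 4 = 8, which does not hold.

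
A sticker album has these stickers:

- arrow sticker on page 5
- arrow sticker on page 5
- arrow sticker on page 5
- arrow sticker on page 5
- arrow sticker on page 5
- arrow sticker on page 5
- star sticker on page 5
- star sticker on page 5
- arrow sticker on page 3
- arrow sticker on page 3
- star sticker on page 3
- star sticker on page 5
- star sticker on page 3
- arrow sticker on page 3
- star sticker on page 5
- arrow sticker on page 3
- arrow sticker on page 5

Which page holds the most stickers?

page 5

Counts by page: page 5→11, page 3→6.
The maximum is 11, held uniquely by page 5.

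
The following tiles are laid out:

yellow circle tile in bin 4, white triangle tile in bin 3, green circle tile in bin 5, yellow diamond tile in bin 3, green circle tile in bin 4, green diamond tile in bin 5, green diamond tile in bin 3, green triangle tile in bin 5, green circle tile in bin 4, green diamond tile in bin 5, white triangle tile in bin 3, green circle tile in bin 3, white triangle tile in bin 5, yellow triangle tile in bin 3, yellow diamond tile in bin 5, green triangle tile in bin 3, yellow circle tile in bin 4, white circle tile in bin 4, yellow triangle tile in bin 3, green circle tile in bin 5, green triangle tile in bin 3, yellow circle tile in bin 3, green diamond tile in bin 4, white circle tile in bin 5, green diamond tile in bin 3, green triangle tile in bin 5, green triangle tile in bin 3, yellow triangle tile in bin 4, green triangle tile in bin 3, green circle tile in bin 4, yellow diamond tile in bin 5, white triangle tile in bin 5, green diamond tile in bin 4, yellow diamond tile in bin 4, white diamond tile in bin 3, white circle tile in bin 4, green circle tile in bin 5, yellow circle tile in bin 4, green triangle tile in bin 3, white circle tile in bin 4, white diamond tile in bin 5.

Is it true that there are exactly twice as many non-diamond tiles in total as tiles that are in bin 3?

False

|non-diamond tiles| = 29.
|tiles in bin 3| = 15.
The claim requires 29 = 2 × 15 = 30, which does not hold.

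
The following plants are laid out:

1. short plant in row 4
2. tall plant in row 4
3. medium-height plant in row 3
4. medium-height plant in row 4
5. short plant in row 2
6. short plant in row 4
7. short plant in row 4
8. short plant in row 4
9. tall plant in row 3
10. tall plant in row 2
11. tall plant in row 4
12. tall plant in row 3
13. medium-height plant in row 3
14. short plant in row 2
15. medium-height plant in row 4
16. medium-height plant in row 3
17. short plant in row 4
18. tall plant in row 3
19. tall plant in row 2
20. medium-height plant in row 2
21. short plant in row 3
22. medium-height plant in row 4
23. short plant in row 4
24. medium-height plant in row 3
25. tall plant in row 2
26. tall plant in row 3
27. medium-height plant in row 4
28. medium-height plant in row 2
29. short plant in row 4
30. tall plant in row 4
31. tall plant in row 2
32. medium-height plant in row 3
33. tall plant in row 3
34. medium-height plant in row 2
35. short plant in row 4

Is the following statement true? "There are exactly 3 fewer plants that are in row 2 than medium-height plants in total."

plants in row 2: 9.
medium-height plants: 12.
The claim requires 12 − 9 (= 3) to equal 3, which holds.

True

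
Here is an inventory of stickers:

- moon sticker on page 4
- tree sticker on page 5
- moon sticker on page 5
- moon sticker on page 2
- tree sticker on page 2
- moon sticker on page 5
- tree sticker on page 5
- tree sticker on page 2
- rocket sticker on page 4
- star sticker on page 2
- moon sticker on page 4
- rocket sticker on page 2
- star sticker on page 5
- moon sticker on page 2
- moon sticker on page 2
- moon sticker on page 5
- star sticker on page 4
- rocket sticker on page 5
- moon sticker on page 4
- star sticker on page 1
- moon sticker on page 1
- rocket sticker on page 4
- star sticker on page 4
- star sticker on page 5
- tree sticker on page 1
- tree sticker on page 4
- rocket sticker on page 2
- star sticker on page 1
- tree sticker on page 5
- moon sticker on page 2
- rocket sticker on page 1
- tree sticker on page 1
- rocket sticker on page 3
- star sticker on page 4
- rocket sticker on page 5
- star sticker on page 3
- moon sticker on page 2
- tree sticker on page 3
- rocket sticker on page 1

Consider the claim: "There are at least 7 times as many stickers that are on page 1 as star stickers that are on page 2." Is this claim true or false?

There are 7 stickers on page 1.
There is 1 star sticker on page 2.
The claim requires 7 ≥ 7 × 1 = 7, which holds.

True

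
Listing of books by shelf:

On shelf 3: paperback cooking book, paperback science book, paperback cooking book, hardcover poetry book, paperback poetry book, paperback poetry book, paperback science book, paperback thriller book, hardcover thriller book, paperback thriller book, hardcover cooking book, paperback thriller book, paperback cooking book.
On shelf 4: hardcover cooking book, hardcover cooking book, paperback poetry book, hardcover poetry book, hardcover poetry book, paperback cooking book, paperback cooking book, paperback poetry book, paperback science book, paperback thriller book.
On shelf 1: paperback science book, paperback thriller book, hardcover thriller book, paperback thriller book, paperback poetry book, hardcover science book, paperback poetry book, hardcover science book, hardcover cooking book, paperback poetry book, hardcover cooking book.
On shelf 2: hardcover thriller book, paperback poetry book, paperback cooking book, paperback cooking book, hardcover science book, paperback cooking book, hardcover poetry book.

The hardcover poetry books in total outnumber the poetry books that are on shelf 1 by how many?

hardcover poetry books: 4.
poetry books on shelf 1: 3.
4 − 3 = 1.

1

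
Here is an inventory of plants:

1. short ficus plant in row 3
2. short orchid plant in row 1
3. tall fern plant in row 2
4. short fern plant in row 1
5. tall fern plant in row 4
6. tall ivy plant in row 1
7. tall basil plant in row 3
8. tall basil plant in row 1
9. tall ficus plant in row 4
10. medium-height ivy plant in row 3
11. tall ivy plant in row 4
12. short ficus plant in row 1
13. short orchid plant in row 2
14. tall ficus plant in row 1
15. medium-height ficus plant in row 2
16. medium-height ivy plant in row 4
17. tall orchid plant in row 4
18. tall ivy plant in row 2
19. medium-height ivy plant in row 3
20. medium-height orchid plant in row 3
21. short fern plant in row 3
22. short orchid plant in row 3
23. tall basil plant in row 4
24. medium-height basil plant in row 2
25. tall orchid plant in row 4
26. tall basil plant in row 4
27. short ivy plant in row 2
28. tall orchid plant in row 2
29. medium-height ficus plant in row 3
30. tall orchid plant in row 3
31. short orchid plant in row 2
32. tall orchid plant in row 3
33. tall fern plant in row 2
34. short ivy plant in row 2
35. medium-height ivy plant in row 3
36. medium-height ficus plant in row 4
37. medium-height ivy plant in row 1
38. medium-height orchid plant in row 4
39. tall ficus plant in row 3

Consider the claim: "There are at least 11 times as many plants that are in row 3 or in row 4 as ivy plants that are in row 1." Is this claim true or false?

True

|plants in row 3 or in row 4| = 22.
|ivy plants in row 1| = 2.
The claim requires 22 ≥ 11 × 2 = 22, which holds.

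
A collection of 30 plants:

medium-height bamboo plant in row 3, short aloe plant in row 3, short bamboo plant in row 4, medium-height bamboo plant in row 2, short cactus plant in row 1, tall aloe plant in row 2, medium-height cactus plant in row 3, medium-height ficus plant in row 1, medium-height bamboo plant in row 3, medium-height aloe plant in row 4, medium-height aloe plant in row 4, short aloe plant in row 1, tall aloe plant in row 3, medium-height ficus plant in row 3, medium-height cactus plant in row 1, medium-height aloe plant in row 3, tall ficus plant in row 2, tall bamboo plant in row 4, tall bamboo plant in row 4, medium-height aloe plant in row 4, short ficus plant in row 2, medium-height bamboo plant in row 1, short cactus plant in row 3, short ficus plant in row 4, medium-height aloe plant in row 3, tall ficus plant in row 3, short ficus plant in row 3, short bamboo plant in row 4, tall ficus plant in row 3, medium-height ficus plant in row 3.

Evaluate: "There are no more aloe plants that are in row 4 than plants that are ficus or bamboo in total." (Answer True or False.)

True

aloe plants in row 4: 3.
plants that are ficus or bamboo: 17.
The claim requires 3 ≤ 17, which holds.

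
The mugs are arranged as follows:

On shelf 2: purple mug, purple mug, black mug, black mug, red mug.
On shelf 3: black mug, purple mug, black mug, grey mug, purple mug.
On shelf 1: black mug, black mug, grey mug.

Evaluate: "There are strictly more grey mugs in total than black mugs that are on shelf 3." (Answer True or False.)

False

grey mugs: 2.
black mugs on shelf 3: 2.
The claim requires 2 > 2, which does not hold.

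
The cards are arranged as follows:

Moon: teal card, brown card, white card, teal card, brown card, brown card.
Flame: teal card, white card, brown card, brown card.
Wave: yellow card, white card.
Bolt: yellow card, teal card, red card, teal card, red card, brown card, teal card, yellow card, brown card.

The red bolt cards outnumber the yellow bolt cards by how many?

red bolt cards: 2.
yellow bolt cards: 2.
2 − 2 = 0.

0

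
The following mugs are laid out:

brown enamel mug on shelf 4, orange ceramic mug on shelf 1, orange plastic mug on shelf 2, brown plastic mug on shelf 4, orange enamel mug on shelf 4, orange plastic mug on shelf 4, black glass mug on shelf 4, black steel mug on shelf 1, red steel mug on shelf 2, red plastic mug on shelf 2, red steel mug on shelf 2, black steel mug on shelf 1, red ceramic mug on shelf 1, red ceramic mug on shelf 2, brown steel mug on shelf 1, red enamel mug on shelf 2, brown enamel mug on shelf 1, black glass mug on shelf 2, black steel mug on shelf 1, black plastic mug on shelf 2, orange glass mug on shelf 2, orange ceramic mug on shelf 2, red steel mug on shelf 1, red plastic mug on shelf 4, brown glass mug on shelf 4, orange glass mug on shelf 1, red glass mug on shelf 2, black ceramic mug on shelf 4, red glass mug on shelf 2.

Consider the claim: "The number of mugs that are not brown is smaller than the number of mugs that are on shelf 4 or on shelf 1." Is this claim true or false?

False

mugs that are not brown: 24.
mugs on shelf 4 or on shelf 1: 17.
The claim requires 24 < 17, which does not hold.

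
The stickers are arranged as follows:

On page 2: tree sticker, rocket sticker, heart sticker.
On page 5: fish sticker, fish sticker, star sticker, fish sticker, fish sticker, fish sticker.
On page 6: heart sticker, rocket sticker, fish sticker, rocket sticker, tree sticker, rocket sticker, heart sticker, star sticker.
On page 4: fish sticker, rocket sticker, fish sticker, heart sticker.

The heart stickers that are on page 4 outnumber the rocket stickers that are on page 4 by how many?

0

heart stickers on page 4: 1.
rocket stickers on page 4: 1.
1 − 1 = 0.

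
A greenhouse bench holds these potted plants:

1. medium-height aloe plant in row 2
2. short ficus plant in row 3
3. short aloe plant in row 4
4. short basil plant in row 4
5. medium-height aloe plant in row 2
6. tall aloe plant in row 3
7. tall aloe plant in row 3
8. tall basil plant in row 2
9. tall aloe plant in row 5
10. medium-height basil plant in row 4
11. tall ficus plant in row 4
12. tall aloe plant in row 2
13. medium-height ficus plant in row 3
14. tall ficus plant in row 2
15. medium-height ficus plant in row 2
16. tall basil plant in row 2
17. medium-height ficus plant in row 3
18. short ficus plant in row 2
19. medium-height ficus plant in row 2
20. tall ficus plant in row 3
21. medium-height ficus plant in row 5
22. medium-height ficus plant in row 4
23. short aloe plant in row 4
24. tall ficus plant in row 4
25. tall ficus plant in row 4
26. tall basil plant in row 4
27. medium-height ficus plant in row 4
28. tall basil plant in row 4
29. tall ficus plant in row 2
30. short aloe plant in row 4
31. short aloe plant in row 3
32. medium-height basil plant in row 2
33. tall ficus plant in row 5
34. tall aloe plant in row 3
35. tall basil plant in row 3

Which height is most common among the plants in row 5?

tall

Counts by height (restricted to plants in row 5): tall 2, medium-height 1.
The maximum is 2, held uniquely by tall.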